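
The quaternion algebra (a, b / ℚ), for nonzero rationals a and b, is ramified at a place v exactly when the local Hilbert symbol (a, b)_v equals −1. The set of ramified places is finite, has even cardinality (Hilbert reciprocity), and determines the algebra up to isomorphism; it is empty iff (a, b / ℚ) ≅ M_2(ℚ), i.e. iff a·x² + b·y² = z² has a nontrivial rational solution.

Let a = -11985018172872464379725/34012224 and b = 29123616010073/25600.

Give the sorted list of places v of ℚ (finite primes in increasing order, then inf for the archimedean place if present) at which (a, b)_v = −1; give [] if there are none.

[29, 37]

Mod squares: a ≡ -29, b ≡ 1073. Check v ∈ {∞, 2, 3, 5, 13, 19, 23, 29, 37}.
v=19: a=19^2·(≡1), b=19^2·(≡6) mod 19; (1|19)=+1, (6|19)=+1; (−1)^{2·2·9}·(+1)^2·(+1)^2 = +1.
v=∞: -29 < 0 and 1073 > 0  ⇒  (a,b)_∞ = +1.
v=29: a=29^5·(≡23), b=29^3·(≡27) mod 29; (23|29)=+1, (27|29)=-1; (−1)^{5·3·14}·(+1)^3·(-1)^5 = -1.
v=2: v_2(a)=-6, v_2(b)=-10; units ≡ 3, 1 (mod 8); ε·ε+αω+βω = 1·0+-6·0+-10·1 ≡ 0  ⇒  (a,b)_2 = +1.
v=23: a=23^4·(≡14), b=23^2·(≡5) mod 23; (14|23)=-1, (5|23)=-1; (−1)^{4·2·11}·(-1)^2·(-1)^4 = +1.
v=3: a=3^-12·(≡1), b=3^0·(≡2) mod 3; (1|3)=+1, (2|3)=-1; (−1)^{-12·0·1}·(+1)^0·(-1)^-12 = +1.
v=13: a=13^2·(≡12), b=13^2·(≡5) mod 13; (12|13)=+1, (5|13)=-1; (−1)^{2·2·6}·(+1)^2·(-1)^2 = +1.
v=37: a=37^2·(≡8), b=37^1·(≡29) mod 37; (8|37)=-1, (29|37)=-1; (−1)^{2·1·18}·(-1)^1·(-1)^2 = -1.
v=5: a=5^2·(≡4), b=5^-2·(≡2) mod 5; (4|5)=+1, (2|5)=-1; (−1)^{2·-2·2}·(+1)^-2·(-1)^2 = +1.
(-29, 1073 / ℚ) ramifies at {29, 37}: a division algebra.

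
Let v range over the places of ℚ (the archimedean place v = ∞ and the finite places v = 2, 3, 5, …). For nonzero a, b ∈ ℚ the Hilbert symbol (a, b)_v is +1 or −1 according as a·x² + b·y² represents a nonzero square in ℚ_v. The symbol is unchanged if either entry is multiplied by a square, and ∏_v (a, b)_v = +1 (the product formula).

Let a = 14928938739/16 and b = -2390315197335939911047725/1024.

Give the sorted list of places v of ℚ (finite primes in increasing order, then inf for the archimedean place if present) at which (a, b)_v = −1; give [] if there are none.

[2, 11]

Mod squares: a ≡ 13708851, b ≡ -429. Check v ∈ {∞, 2, 3, 5, 11, 13, 17, 23, 29, 31}.
v=11: a=11^2·(≡8), b=11^5·(≡9) mod 11; (8|11)=-1, (9|11)=+1; (−1)^{2·5·5}·(-1)^5·(+1)^2 = -1.
v=∞: 13708851 > 0 and -429 < 0  ⇒  (a,b)_∞ = +1.
v=5: a=5^0·(≡4), b=5^2·(≡4) mod 5; (4|5)=+1, (4|5)=+1; (−1)^{0·2·2}·(+1)^2·(+1)^0 = +1.
v=31: a=31^1·(≡17), b=31^2·(≡18) mod 31; (17|31)=-1, (18|31)=+1; (−1)^{1·2·15}·(-1)^2·(+1)^1 = +1.
v=3: a=3^3·(≡2), b=3^7·(≡1) mod 3; (2|3)=-1, (1|3)=+1; (−1)^{3·7·1}·(-1)^7·(+1)^3 = +1.
v=29: a=29^1·(≡19), b=29^2·(≡9) mod 29; (19|29)=-1, (9|29)=+1; (−1)^{1·2·14}·(-1)^2·(+1)^1 = +1.
v=2: v_2(a)=-4, v_2(b)=-10; units ≡ 3, 3 (mod 8); ε·ε+αω+βω = 1·1+-4·1+-10·1 ≡ 1  ⇒  (a,b)_2 = -1.
v=17: a=17^1·(≡9), b=17^2·(≡15) mod 17; (9|17)=+1, (15|17)=+1; (−1)^{1·2·8}·(+1)^2·(+1)^1 = +1.
v=23: a=23^1·(≡19), b=23^2·(≡18) mod 23; (19|23)=-1, (18|23)=+1; (−1)^{1·2·11}·(-1)^2·(+1)^1 = +1.
v=13: a=13^1·(≡7), b=13^3·(≡11) mod 13; (7|13)=-1, (11|13)=-1; (−1)^{1·3·6}·(-1)^3·(-1)^1 = +1.
(13708851, -429 / ℚ) ramifies at {2, 11}: a division algebra.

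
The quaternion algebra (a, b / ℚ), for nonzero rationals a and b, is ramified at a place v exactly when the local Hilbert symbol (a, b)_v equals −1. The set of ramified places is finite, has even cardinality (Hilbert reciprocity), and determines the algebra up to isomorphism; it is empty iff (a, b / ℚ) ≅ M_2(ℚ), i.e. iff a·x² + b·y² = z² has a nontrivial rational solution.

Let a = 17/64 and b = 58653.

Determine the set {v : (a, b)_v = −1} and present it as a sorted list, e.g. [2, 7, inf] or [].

[7, 17]

(a, b) ≡ (17, 133) mod (ℚ^×)²; places V = {2, 3, 7, 17, 19, ∞}.
(a,b)_7: α=0, u≡3; β=3, v≡3 (mod 7); (3|7)=-1, (3|7)=-1; sign (−1)^0·-1^3·-1^0 = -1.
(a,b)_17: α=1, u≡4; β=0, v≡3 (mod 17); (4|17)=+1, (3|17)=-1; sign (−1)^0·+1^0·-1^1 = -1.
(a,b)_3: α=0, u≡2; β=2, v≡1 (mod 3); (2|3)=-1, (1|3)=+1; sign (−1)^0·-1^2·+1^0 = +1.
(a,b)_2: α=-6, β=0; u≡1, v≡5 (mod 8); ε(u)ε(v)=0·0, αω(v)=-6·1, βω(u)=0·0; sum ≡ 0  ⇒  +1.
(a,b)_∞: sgn(17)=+, sgn(133)=+, so +1.
(a,b)_19: α=0, u≡16; β=1, v≡9 (mod 19); (16|19)=+1, (9|19)=+1; sign (−1)^0·+1^1·+1^0 = +1.
|Ram(17, 133)| = 2, even; anisotropic at {7, 17}.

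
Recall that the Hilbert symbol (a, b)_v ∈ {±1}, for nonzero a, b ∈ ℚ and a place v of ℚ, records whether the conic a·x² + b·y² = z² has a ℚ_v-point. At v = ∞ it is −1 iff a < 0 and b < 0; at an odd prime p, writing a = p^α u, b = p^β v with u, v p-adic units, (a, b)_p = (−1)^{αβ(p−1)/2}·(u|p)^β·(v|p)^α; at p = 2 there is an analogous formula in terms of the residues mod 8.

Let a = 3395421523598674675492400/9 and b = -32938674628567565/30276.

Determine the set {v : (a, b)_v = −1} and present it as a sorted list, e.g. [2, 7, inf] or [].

(a, b) ≡ (645661211, -38285) mod (ℚ^×)²; places V = {2, 3, 5, 11, 13, 19, 29, 31, 37, 43, 53, ∞}.
(a,b)_19: α=1, u≡9; β=1, v≡14 (mod 19); (9|19)=+1, (14|19)=-1; sign (−1)^1·+1^1·-1^1 = +1.
(a,b)_2: α=4, β=-2; u≡3, v≡3 (mod 8); ε(u)ε(v)=1·1, αω(v)=4·1, βω(u)=-2·1; sum ≡ 1  ⇒  -1.
(a,b)_3: α=-2, u≡2; β=-2, v≡1 (mod 3); (2|3)=-1, (1|3)=+1; sign (−1)^0·-1^-2·+1^-2 = +1.
(a,b)_11: α=0, u≡10; β=2, v≡8 (mod 11); (10|11)=-1, (8|11)=-1; sign (−1)^0·-1^2·-1^0 = +1.
(a,b)_∞: sgn(645661211)=+, sgn(-38285)=−, so +1.
(a,b)_43: α=5, u≡24; β=2, v≡27 (mod 43); (24|43)=+1, (27|43)=-1; sign (−1)^0·+1^2·-1^5 = -1.
(a,b)_29: α=0, u≡20; β=-2, v≡9 (mod 29); (20|29)=+1, (9|29)=+1; sign (−1)^0·+1^-2·+1^0 = +1.
(a,b)_5: α=2, u≡4; β=1, v≡2 (mod 5); (4|5)=+1, (2|5)=-1; sign (−1)^0·+1^1·-1^2 = +1.
(a,b)_13: α=1, u≡7; β=1, v≡11 (mod 13); (7|13)=-1, (11|13)=-1; sign (−1)^0·-1^1·-1^1 = +1.
(a,b)_53: α=3, u≡29; β=2, v≡27 (mod 53); (29|53)=+1, (27|53)=-1; sign (−1)^0·+1^2·-1^3 = -1.
(a,b)_37: α=3, u≡33; β=2, v≡30 (mod 37); (33|37)=+1, (30|37)=+1; sign (−1)^0·+1^2·+1^3 = +1.
(a,b)_31: α=1, u≡25; β=1, v≡1 (mod 31); (25|31)=+1, (1|31)=+1; sign (−1)^1·+1^1·+1^1 = -1.
(645661211, -38285 / ℚ) ramifies at {2, 31, 43, 53}: a division algebra.

[2, 31, 43, 53]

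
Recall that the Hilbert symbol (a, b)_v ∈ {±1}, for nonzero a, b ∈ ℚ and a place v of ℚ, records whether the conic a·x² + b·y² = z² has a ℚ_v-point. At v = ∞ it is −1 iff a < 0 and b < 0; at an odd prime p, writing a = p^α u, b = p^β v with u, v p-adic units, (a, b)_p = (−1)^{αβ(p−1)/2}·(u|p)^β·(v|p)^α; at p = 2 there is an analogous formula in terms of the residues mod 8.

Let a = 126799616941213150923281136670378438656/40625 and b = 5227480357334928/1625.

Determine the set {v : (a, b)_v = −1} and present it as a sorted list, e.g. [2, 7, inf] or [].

Mod squares: a ≡ 1402115, b ≡ 397980527945. Check v ∈ {∞, 2, 3, 5, 7, 11, 13, 23, 37, 41, 43, 53}.
v=∞: 1402115 > 0 and 397980527945 > 0  ⇒  (a,b)_∞ = +1.
v=2: v_2(a)=12, v_2(b)=4; units ≡ 3, 1 (mod 8); ε·ε+αω+βω = 1·0+12·0+4·1 ≡ 0  ⇒  (a,b)_2 = +1.
v=5: a=5^-5·(≡2), b=5^-3·(≡1) mod 5; (2|5)=-1, (1|5)=+1; (−1)^{-5·-3·2}·(-1)^-3·(+1)^-5 = -1.
v=43: a=43^2·(≡11), b=43^1·(≡2) mod 43; (11|43)=+1, (2|43)=-1; (−1)^{2·1·21}·(+1)^1·(-1)^2 = +1.
v=13: a=13^-1·(≡11), b=13^-1·(≡7) mod 13; (11|13)=-1, (7|13)=-1; (−1)^{-1·-1·6}·(-1)^-1·(-1)^-1 = +1.
v=23: a=23^2·(≡18), b=23^1·(≡9) mod 23; (18|23)=+1, (9|23)=+1; (−1)^{2·1·11}·(+1)^1·(+1)^2 = +1.
v=37: a=37^3·(≡7), b=37^1·(≡11) mod 37; (7|37)=+1, (11|37)=+1; (−1)^{3·1·18}·(+1)^1·(+1)^3 = +1.
v=7: a=7^6·(≡2), b=7^3·(≡6) mod 7; (2|7)=+1, (6|7)=-1; (−1)^{6·3·3}·(+1)^3·(-1)^6 = +1.
v=53: a=53^3·(≡12), b=53^1·(≡3) mod 53; (12|53)=-1, (3|53)=-1; (−1)^{3·1·26}·(-1)^1·(-1)^3 = +1.
v=11: a=11^9·(≡6), b=11^3·(≡5) mod 11; (6|11)=-1, (5|11)=+1; (−1)^{9·3·5}·(-1)^3·(+1)^9 = +1.
v=41: a=41^2·(≡11), b=41^1·(≡25) mod 41; (11|41)=-1, (25|41)=+1; (−1)^{2·1·20}·(-1)^1·(+1)^2 = -1.
v=3: a=3^2·(≡2), b=3^2·(≡2) mod 3; (2|3)=-1, (2|3)=-1; (−1)^{2·2·1}·(-1)^2·(-1)^2 = +1.
|Ram(1402115, 397980527945)| = 2, even; anisotropic at {5, 41}.

[5, 41]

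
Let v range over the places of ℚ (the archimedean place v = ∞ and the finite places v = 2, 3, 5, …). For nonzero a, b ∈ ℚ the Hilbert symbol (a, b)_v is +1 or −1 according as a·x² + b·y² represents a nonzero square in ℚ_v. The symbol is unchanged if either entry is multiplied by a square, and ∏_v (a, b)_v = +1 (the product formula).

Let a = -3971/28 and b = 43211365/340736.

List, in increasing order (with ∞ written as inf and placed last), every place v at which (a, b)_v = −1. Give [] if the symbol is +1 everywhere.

Mod squares: a ≡ -77, b ≡ 935. Check v ∈ {∞, 2, 5, 7, 11, 17, 19, 23, 31}.
v=17: a=17^0·(≡13), b=17^1·(≡1) mod 17; (13|17)=+1, (1|17)=+1; (−1)^{0·1·8}·(+1)^1·(+1)^0 = +1.
v=∞: -77 < 0 and 935 > 0  ⇒  (a,b)_∞ = +1.
v=7: a=7^-1·(≡3), b=7^0·(≡2) mod 7; (3|7)=-1, (2|7)=+1; (−1)^{-1·0·3}·(-1)^0·(+1)^-1 = +1.
v=23: a=23^0·(≡20), b=23^2·(≡14) mod 23; (20|23)=-1, (14|23)=-1; (−1)^{0·2·11}·(-1)^2·(-1)^0 = +1.
v=11: a=11^1·(≡4), b=11^-3·(≡7) mod 11; (4|11)=+1, (7|11)=-1; (−1)^{1·-3·5}·(+1)^-3·(-1)^1 = +1.
v=2: v_2(a)=-2, v_2(b)=-8; units ≡ 3, 7 (mod 8); ε·ε+αω+βω = 1·1+-2·0+-8·1 ≡ 1  ⇒  (a,b)_2 = -1.
v=5: a=5^0·(≡3), b=5^1·(≡3) mod 5; (3|5)=-1, (3|5)=-1; (−1)^{0·1·2}·(-1)^1·(-1)^0 = -1.
v=19: a=19^2·(≡3), b=19^0·(≡5) mod 19; (3|19)=-1, (5|19)=+1; (−1)^{2·0·9}·(-1)^0·(+1)^2 = +1.
v=31: a=31^0·(≡1), b=31^2·(≡1) mod 31; (1|31)=+1, (1|31)=+1; (−1)^{0·2·15}·(+1)^2·(+1)^0 = +1.
|Ram(-77, 935)| = 2, even; anisotropic at {2, 5}.

[2, 5]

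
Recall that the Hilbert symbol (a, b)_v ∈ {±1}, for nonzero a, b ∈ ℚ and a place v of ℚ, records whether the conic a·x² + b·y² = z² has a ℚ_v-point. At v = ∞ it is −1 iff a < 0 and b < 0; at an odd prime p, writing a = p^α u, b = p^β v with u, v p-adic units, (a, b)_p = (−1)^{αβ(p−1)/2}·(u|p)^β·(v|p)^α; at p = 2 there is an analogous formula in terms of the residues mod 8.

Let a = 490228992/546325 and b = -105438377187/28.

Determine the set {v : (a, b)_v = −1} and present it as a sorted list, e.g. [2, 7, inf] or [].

Mod squares: a ≡ 3289, b ≡ -21. Check v ∈ {∞, 2, 3, 5, 7, 11, 13, 19, 23, 29, 41}.
v=41: a=41^-2·(≡18), b=41^0·(≡4) mod 41; (18|41)=+1, (4|41)=+1; (−1)^{-2·0·20}·(+1)^0·(+1)^-2 = +1.
v=13: a=13^-1·(≡5), b=13^2·(≡2) mod 13; (5|13)=-1, (2|13)=-1; (−1)^{-1·2·6}·(-1)^2·(-1)^-1 = -1.
v=29: a=29^2·(≡27), b=29^0·(≡26) mod 29; (27|29)=-1, (26|29)=-1; (−1)^{2·0·14}·(-1)^0·(-1)^2 = +1.
v=∞: 3289 > 0 and -21 < 0  ⇒  (a,b)_∞ = +1.
v=2: v_2(a)=8, v_2(b)=-2; units ≡ 1, 3 (mod 8); ε·ε+αω+βω = 0·1+8·1+-2·0 ≡ 0  ⇒  (a,b)_2 = +1.
v=5: a=5^-2·(≡4), b=5^0·(≡1) mod 5; (4|5)=+1, (1|5)=+1; (−1)^{-2·0·2}·(+1)^0·(+1)^-2 = +1.
v=11: a=11^1·(≡8), b=11^2·(≡3) mod 11; (8|11)=-1, (3|11)=+1; (−1)^{1·2·5}·(-1)^2·(+1)^1 = +1.
v=3: a=3^2·(≡1), b=3^3·(≡2) mod 3; (1|3)=+1, (2|3)=-1; (−1)^{2·3·1}·(+1)^3·(-1)^2 = +1.
v=7: a=7^0·(≡5), b=7^-1·(≡1) mod 7; (5|7)=-1, (1|7)=+1; (−1)^{0·-1·3}·(-1)^-1·(+1)^0 = -1.
v=23: a=23^1·(≡11), b=23^2·(≡2) mod 23; (11|23)=-1, (2|23)=+1; (−1)^{1·2·11}·(-1)^2·(+1)^1 = +1.
v=19: a=19^0·(≡2), b=19^2·(≡7) mod 19; (2|19)=-1, (7|19)=+1; (−1)^{0·2·9}·(-1)^2·(+1)^0 = +1.
|Ram(3289, -21)| = 2, even; anisotropic at {7, 13}.

[7, 13]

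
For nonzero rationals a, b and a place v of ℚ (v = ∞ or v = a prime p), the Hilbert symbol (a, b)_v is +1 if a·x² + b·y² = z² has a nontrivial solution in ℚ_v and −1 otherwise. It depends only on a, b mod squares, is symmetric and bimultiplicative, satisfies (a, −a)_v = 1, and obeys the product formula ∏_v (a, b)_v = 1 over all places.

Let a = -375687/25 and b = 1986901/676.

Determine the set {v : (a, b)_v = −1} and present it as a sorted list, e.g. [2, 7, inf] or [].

(a, b) ≡ (-247, 40549) mod (ℚ^×)²; places V = {2, 3, 5, 7, 13, 19, 23, 41, 43, ∞}.
(a,b)_5: α=-2, u≡3; β=0, v≡1 (mod 5); (3|5)=-1, (1|5)=+1; sign (−1)^0·-1^0·+1^-2 = +1.
(a,b)_41: α=0, u≡31; β=1, v≡2 (mod 41); (31|41)=+1, (2|41)=+1; sign (−1)^0·+1^1·+1^0 = +1.
(a,b)_7: α=0, u≡6; β=2, v≡3 (mod 7); (6|7)=-1, (3|7)=-1; sign (−1)^0·-1^2·-1^0 = +1.
(a,b)_19: α=1, u≡1; β=0, v≡3 (mod 19); (1|19)=+1, (3|19)=-1; sign (−1)^0·+1^0·-1^1 = -1.
(a,b)_3: α=2, u≡2; β=0, v≡1 (mod 3); (2|3)=-1, (1|3)=+1; sign (−1)^0·-1^0·+1^2 = +1.
(a,b)_43: α=0, u≡38; β=1, v≡23 (mod 43); (38|43)=+1, (23|43)=+1; sign (−1)^0·+1^1·+1^0 = +1.
(a,b)_2: α=0, β=-2; u≡1, v≡5 (mod 8); ε(u)ε(v)=0·0, αω(v)=0·1, βω(u)=-2·0; sum ≡ 0  ⇒  +1.
(a,b)_23: α=0, u≡9; β=1, v≡5 (mod 23); (9|23)=+1, (5|23)=-1; sign (−1)^0·+1^1·-1^0 = +1.
(a,b)_∞: sgn(-247)=−, sgn(40549)=+, so +1.
(a,b)_13: α=3, u≡2; β=-2, v≡5 (mod 13); (2|13)=-1, (5|13)=-1; sign (−1)^0·-1^-2·-1^3 = -1.
|Ram(-247, 40549)| = 2, even; anisotropic at {13, 19}.

[13, 19]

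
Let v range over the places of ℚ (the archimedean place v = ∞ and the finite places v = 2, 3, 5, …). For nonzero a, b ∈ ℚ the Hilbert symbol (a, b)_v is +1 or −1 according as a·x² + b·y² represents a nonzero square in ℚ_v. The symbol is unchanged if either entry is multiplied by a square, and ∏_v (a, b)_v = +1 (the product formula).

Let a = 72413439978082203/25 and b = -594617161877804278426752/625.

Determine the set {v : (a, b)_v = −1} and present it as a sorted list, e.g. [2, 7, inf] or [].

[13, 29]

Mod squares: a ≡ 403, b ≡ -4002. Check v ∈ {∞, 2, 3, 5, 7, 11, 13, 23, 29, 31}.
v=∞: 403 > 0 and -4002 < 0  ⇒  (a,b)_∞ = +1.
v=3: a=3^4·(≡1), b=3^3·(≡1) mod 3; (1|3)=+1, (1|3)=+1; (−1)^{4·3·1}·(+1)^3·(+1)^4 = +1.
v=7: a=7^2·(≡4), b=7^2·(≡1) mod 7; (4|7)=+1, (1|7)=+1; (−1)^{2·2·3}·(+1)^2·(+1)^2 = +1.
v=29: a=29^4·(≡11), b=29^5·(≡5) mod 29; (11|29)=-1, (5|29)=+1; (−1)^{4·5·14}·(-1)^5·(+1)^4 = -1.
v=31: a=31^1·(≡22), b=31^2·(≡5) mod 31; (22|31)=-1, (5|31)=+1; (−1)^{1·2·15}·(-1)^2·(+1)^1 = +1.
v=11: a=11^2·(≡8), b=11^4·(≡2) mod 11; (8|11)=-1, (2|11)=-1; (−1)^{2·4·5}·(-1)^4·(-1)^2 = +1.
v=23: a=23^2·(≡18), b=23^3·(≡10) mod 23; (18|23)=+1, (10|23)=-1; (−1)^{2·3·11}·(+1)^3·(-1)^2 = +1.
v=5: a=5^-2·(≡3), b=5^-4·(≡3) mod 5; (3|5)=-1, (3|5)=-1; (−1)^{-2·-4·2}·(-1)^-4·(-1)^-2 = +1.
v=13: a=13^1·(≡11), b=13^0·(≡7) mod 13; (11|13)=-1, (7|13)=-1; (−1)^{1·0·6}·(-1)^0·(-1)^1 = -1.
v=2: v_2(a)=0, v_2(b)=7; units ≡ 3, 7 (mod 8); ε·ε+αω+βω = 1·1+0·0+7·1 ≡ 0  ⇒  (a,b)_2 = +1.
|Ram(403, -4002)| = 2, even; anisotropic at {13, 29}.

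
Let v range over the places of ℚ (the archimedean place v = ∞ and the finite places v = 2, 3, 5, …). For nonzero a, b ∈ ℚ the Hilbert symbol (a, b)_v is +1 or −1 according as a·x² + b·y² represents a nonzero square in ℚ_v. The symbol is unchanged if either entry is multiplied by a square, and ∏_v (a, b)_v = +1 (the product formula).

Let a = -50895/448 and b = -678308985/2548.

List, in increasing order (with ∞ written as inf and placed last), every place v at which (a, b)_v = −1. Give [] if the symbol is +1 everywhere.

[2, 5, 23, inf]

Mod squares: a ≡ -39585, b ≡ -1344005. Check v ∈ {∞, 2, 3, 5, 7, 13, 23, 29, 31}.
v=7: a=7^-1·(≡2), b=7^-2·(≡1) mod 7; (2|7)=+1, (1|7)=+1; (−1)^{-1·-2·3}·(+1)^-2·(+1)^-1 = +1.
v=∞: -39585 < 0 and -1344005 < 0  ⇒  (a,b)_∞ = -1.
v=13: a=13^1·(≡4), b=13^-1·(≡10) mod 13; (4|13)=+1, (10|13)=+1; (−1)^{1·-1·6}·(+1)^-1·(+1)^1 = +1.
v=29: a=29^1·(≡10), b=29^1·(≡11) mod 29; (10|29)=-1, (11|29)=-1; (−1)^{1·1·14}·(-1)^1·(-1)^1 = +1.
v=31: a=31^0·(≡16), b=31^1·(≡2) mod 31; (16|31)=+1, (2|31)=+1; (−1)^{0·1·15}·(+1)^1·(+1)^0 = +1.
v=3: a=3^3·(≡2), b=3^8·(≡1) mod 3; (2|3)=-1, (1|3)=+1; (−1)^{3·8·1}·(-1)^8·(+1)^3 = +1.
v=2: v_2(a)=-6, v_2(b)=-2; units ≡ 7, 3 (mod 8); ε·ε+αω+βω = 1·1+-6·1+-2·0 ≡ 1  ⇒  (a,b)_2 = -1.
v=23: a=23^0·(≡15), b=23^1·(≡12) mod 23; (15|23)=-1, (12|23)=+1; (−1)^{0·1·11}·(-1)^1·(+1)^0 = -1.
v=5: a=5^1·(≡2), b=5^1·(≡1) mod 5; (2|5)=-1, (1|5)=+1; (−1)^{1·1·2}·(-1)^1·(+1)^1 = -1.
(-39585, -1344005 / ℚ) ramifies at {2, 5, 23, ∞}: a division algebra.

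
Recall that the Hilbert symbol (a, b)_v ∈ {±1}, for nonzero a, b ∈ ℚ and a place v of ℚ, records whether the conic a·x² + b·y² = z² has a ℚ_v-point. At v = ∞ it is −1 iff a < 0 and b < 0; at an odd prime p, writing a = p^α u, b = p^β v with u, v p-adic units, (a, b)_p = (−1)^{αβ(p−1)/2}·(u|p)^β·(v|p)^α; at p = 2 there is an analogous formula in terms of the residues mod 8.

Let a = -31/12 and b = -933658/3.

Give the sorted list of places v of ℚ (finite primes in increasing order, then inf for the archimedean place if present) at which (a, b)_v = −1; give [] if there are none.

(a, b) ≡ (-93, -2046) mod (ℚ^×)²; places V = {2, 3, 11, 31, 37, ∞}.
(a,b)_11: α=0, u≡2; β=1, v≡3 (mod 11); (2|11)=-1, (3|11)=+1; sign (−1)^0·-1^1·+1^0 = -1.
(a,b)_∞: sgn(-93)=−, sgn(-2046)=−, so -1.
(a,b)_37: α=0, u≡19; β=2, v≡7 (mod 37); (19|37)=-1, (7|37)=+1; sign (−1)^0·-1^2·+1^0 = +1.
(a,b)_2: α=-2, β=1; u≡3, v≡1 (mod 8); ε(u)ε(v)=1·0, αω(v)=-2·0, βω(u)=1·1; sum ≡ 1  ⇒  -1.
(a,b)_31: α=1, u≡18; β=1, v≡15 (mod 31); (18|31)=+1, (15|31)=-1; sign (−1)^1·+1^1·-1^1 = +1.
(a,b)_3: α=-1, u≡2; β=-1, v≡2 (mod 3); (2|3)=-1, (2|3)=-1; sign (−1)^1·-1^-1·-1^-1 = -1.
(-93, -2046 / ℚ) ramifies at {2, 3, 11, ∞}: a division algebra.

[2, 3, 11, inf]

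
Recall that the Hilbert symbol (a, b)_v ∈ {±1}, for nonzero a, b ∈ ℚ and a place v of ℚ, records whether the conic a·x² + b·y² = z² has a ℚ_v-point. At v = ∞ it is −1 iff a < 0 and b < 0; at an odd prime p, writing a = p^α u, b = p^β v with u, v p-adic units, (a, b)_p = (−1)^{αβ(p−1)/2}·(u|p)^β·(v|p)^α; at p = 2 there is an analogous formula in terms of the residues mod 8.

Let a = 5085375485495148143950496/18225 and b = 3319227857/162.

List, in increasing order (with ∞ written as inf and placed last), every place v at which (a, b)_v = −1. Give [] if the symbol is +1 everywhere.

(a, b) ≡ (634106, 18389074) mod (ℚ^×)²; places V = {2, 3, 5, 7, 11, 19, 29, 37, 41, ∞}.
(a,b)_2: α=5, β=-1; u≡5, v≡1 (mod 8); ε(u)ε(v)=0·0, αω(v)=5·0, βω(u)=-1·1; sum ≡ 1  ⇒  -1.
(a,b)_41: α=3, u≡2; β=1, v≡30 (mod 41); (2|41)=+1, (30|41)=-1; sign (−1)^0·+1^1·-1^3 = -1.
(a,b)_29: α=2, u≡11; β=1, v≡14 (mod 29); (11|29)=-1, (14|29)=-1; sign (−1)^0·-1^1·-1^2 = -1.
(a,b)_7: α=2, u≡2; β=0, v≡1 (mod 7); (2|7)=+1, (1|7)=+1; sign (−1)^0·+1^0·+1^2 = +1.
(a,b)_3: α=-6, u≡2; β=-4, v≡1 (mod 3); (2|3)=-1, (1|3)=+1; sign (−1)^0·-1^-4·+1^-6 = +1.
(a,b)_11: α=5, u≡2; β=1, v≡3 (mod 11); (2|11)=-1, (3|11)=+1; sign (−1)^1·-1^1·+1^5 = +1.
(a,b)_∞: sgn(634106)=+, sgn(18389074)=+, so +1.
(a,b)_5: α=-2, u≡4; β=0, v≡1 (mod 5); (4|5)=+1, (1|5)=+1; sign (−1)^0·+1^0·+1^-2 = +1.
(a,b)_19: α=3, u≡3; β=3, v≡5 (mod 19); (3|19)=-1, (5|19)=+1; sign (−1)^1·-1^3·+1^3 = +1.
(a,b)_37: α=3, u≡3; β=1, v≡18 (mod 37); (3|37)=+1, (18|37)=-1; sign (−1)^0·+1^1·-1^3 = -1.
(634106, 18389074 / ℚ) ramifies at {2, 29, 37, 41}: a division algebra.

[2, 29, 37, 41]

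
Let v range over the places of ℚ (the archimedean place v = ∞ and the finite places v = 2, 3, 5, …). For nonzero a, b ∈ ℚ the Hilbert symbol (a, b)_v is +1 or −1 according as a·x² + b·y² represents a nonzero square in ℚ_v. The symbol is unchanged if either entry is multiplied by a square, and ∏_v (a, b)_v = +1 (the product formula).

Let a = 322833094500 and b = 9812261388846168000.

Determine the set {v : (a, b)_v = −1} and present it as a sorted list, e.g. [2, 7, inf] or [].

(a, b) ≡ (345, 15295) mod (ℚ^×)²; places V = {2, 3, 5, 7, 19, 23, ∞}.
(a,b)_3: α=1, u≡1; β=4, v≡1 (mod 3); (1|3)=+1, (1|3)=+1; sign (−1)^0·+1^4·+1^1 = +1.
(a,b)_∞: sgn(345)=+, sgn(15295)=+, so +1.
(a,b)_2: α=2, β=6; u≡1, v≡7 (mod 8); ε(u)ε(v)=0·1, αω(v)=2·0, βω(u)=6·0; sum ≡ 0  ⇒  +1.
(a,b)_23: α=3, u≡10; β=5, v≡20 (mod 23); (10|23)=-1, (20|23)=-1; sign (−1)^1·-1^5·-1^3 = -1.
(a,b)_7: α=2, u≡1; β=3, v≡2 (mod 7); (1|7)=+1, (2|7)=+1; sign (−1)^0·+1^3·+1^2 = +1.
(a,b)_19: α=2, u≡18; β=3, v≡9 (mod 19); (18|19)=-1, (9|19)=+1; sign (−1)^0·-1^3·+1^2 = -1.
(a,b)_5: α=3, u≡1; β=3, v≡4 (mod 5); (1|5)=+1, (4|5)=+1; sign (−1)^0·+1^3·+1^3 = +1.
(345, 15295 / ℚ) ramifies at {19, 23}: a division algebra.

[19, 23]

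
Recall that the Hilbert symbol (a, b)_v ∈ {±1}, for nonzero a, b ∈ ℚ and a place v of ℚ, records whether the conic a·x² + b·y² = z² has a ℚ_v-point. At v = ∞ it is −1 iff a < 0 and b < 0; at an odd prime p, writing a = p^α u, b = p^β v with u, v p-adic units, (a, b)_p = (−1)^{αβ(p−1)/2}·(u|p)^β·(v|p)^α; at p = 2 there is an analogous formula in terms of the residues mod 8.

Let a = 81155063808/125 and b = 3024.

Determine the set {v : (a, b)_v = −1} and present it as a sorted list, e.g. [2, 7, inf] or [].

Mod squares: a ≡ 390, b ≡ 21. Check v ∈ {∞, 2, 3, 5, 7, 13}.
v=2: v_2(a)=19, v_2(b)=4; units ≡ 3, 5 (mod 8); ε·ε+αω+βω = 1·0+19·1+4·1 ≡ 1  ⇒  (a,b)_2 = -1.
v=13: a=13^1·(≡10), b=13^0·(≡8) mod 13; (10|13)=+1, (8|13)=-1; (−1)^{1·0·6}·(+1)^0·(-1)^1 = -1.
v=3: a=3^5·(≡1), b=3^3·(≡1) mod 3; (1|3)=+1, (1|3)=+1; (−1)^{5·3·1}·(+1)^3·(+1)^5 = -1.
v=∞: 390 > 0 and 21 > 0  ⇒  (a,b)_∞ = +1.
v=5: a=5^-3·(≡3), b=5^0·(≡4) mod 5; (3|5)=-1, (4|5)=+1; (−1)^{-3·0·2}·(-1)^0·(+1)^-3 = +1.
v=7: a=7^2·(≡3), b=7^1·(≡5) mod 7; (3|7)=-1, (5|7)=-1; (−1)^{2·1·3}·(-1)^1·(-1)^2 = -1.
(390, 21 / ℚ) ramifies at {2, 3, 7, 13}: a division algebra.

[2, 3, 7, 13]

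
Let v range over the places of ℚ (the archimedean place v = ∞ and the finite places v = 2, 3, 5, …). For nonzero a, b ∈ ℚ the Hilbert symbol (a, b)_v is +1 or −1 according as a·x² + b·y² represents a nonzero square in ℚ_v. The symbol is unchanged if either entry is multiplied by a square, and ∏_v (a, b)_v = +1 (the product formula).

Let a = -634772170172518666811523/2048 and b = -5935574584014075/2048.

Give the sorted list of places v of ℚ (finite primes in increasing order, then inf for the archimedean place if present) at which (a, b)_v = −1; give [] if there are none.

Mod squares: a ≡ -19734, b ≡ -60214. Check v ∈ {∞, 2, 3, 5, 7, 11, 13, 17, 23}.
v=23: a=23^5·(≡16), b=23^3·(≡13) mod 23; (16|23)=+1, (13|23)=+1; (−1)^{5·3·11}·(+1)^3·(+1)^5 = -1.
v=13: a=13^3·(≡10), b=13^2·(≡6) mod 13; (10|13)=+1, (6|13)=-1; (−1)^{3·2·6}·(+1)^2·(-1)^3 = -1.
v=5: a=5^0·(≡4), b=5^2·(≡4) mod 5; (4|5)=+1, (4|5)=+1; (−1)^{0·2·2}·(+1)^2·(+1)^0 = +1.
v=2: v_2(a)=-11, v_2(b)=-11; units ≡ 5, 5 (mod 8); ε·ε+αω+βω = 0·0+-11·1+-11·1 ≡ 0  ⇒  (a,b)_2 = +1.
v=∞: -19734 < 0 and -60214 < 0  ⇒  (a,b)_∞ = -1.
v=11: a=11^5·(≡2), b=11^3·(≡3) mod 11; (2|11)=-1, (3|11)=+1; (−1)^{5·3·5}·(-1)^3·(+1)^5 = +1.
v=3: a=3^9·(≡1), b=3^6·(≡2) mod 3; (1|3)=+1, (2|3)=-1; (−1)^{9·6·1}·(+1)^6·(-1)^9 = -1.
v=7: a=7^2·(≡3), b=7^1·(≡4) mod 7; (3|7)=-1, (4|7)=+1; (−1)^{2·1·3}·(-1)^1·(+1)^2 = -1.
v=17: a=17^2·(≡11), b=17^1·(≡10) mod 17; (11|17)=-1, (10|17)=-1; (−1)^{2·1·8}·(-1)^1·(-1)^2 = -1.
(-19734, -60214 / ℚ) ramifies at {3, 7, 13, 17, 23, ∞}: a division algebra.

[3, 7, 13, 17, 23, inf]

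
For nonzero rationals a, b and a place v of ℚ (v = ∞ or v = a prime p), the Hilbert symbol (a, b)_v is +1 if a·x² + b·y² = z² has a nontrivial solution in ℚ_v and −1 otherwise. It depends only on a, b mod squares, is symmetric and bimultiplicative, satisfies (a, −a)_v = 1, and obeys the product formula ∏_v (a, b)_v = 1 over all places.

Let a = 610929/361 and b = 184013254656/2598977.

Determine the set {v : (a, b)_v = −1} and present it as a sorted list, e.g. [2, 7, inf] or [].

[3, 17]

(a, b) ≡ (561, 3927) mod (ℚ^×)²; places V = {2, 3, 7, 11, 17, 19, 23, ∞}.
(a,b)_11: α=3, u≡7; β=1, v≡1 (mod 11); (7|11)=-1, (1|11)=+1; sign (−1)^1·-1^1·+1^3 = +1.
(a,b)_7: α=0, u≡1; β=5, v≡2 (mod 7); (1|7)=+1, (2|7)=+1; sign (−1)^0·+1^5·+1^0 = +1.
(a,b)_19: α=-2, u≡3; β=0, v≡3 (mod 19); (3|19)=-1, (3|19)=-1; sign (−1)^0·-1^0·-1^-2 = +1.
(a,b)_∞: sgn(561)=+, sgn(3927)=+, so +1.
(a,b)_23: α=0, u≡16; β=-2, v≡22 (mod 23); (16|23)=+1, (22|23)=-1; sign (−1)^0·+1^-2·-1^0 = +1.
(a,b)_3: α=3, u≡1; β=5, v≡1 (mod 3); (1|3)=+1, (1|3)=+1; sign (−1)^1·+1^5·+1^3 = -1.
(a,b)_2: α=0, β=12; u≡1, v≡7 (mod 8); ε(u)ε(v)=0·1, αω(v)=0·0, βω(u)=12·0; sum ≡ 0  ⇒  +1.
(a,b)_17: α=1, u≡4; β=-3, v≡12 (mod 17); (4|17)=+1, (12|17)=-1; sign (−1)^0·+1^-3·-1^1 = -1.
(561, 3927 / ℚ) ramifies at {3, 17}: a division algebra.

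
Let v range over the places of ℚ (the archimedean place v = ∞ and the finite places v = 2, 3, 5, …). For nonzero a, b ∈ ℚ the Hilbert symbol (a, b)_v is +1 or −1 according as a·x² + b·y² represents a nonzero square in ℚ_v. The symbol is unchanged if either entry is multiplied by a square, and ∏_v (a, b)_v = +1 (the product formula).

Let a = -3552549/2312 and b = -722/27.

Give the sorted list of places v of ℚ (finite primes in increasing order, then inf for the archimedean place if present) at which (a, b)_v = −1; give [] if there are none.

Mod squares: a ≡ -858, b ≡ -6. Check v ∈ {∞, 2, 3, 7, 11, 13, 17, 19}.
v=11: a=11^1·(≡6), b=11^0·(≡3) mod 11; (6|11)=-1, (3|11)=+1; (−1)^{1·0·5}·(-1)^0·(+1)^1 = +1.
v=19: a=19^0·(≡4), b=19^2·(≡14) mod 19; (4|19)=+1, (14|19)=-1; (−1)^{0·2·9}·(+1)^2·(-1)^0 = +1.
v=2: v_2(a)=-3, v_2(b)=1; units ≡ 3, 5 (mod 8); ε·ε+αω+βω = 1·0+-3·1+1·1 ≡ 0  ⇒  (a,b)_2 = +1.
v=17: a=17^-2·(≡16), b=17^0·(≡6) mod 17; (16|17)=+1, (6|17)=-1; (−1)^{-2·0·8}·(+1)^0·(-1)^-2 = +1.
v=7: a=7^2·(≡6), b=7^0·(≡1) mod 7; (6|7)=-1, (1|7)=+1; (−1)^{2·0·3}·(-1)^0·(+1)^2 = +1.
v=13: a=13^3·(≡9), b=13^0·(≡6) mod 13; (9|13)=+1, (6|13)=-1; (−1)^{3·0·6}·(+1)^0·(-1)^3 = -1.
v=3: a=3^1·(≡2), b=3^-3·(≡1) mod 3; (2|3)=-1, (1|3)=+1; (−1)^{1·-3·1}·(-1)^-3·(+1)^1 = +1.
v=∞: -858 < 0 and -6 < 0  ⇒  (a,b)_∞ = -1.
|Ram(-858, -6)| = 2, even; anisotropic at {13, ∞}.

[13, inf]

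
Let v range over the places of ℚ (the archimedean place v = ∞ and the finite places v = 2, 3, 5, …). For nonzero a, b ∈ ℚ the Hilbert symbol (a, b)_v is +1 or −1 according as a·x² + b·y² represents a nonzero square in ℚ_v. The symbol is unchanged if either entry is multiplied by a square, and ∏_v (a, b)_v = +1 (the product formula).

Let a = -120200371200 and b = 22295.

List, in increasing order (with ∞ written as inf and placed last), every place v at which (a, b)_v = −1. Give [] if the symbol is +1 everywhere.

(a, b) ≡ (-7, 455) mod (ℚ^×)²; places V = {2, 3, 5, 7, 13, ∞}.
(a,b)_7: α=3, u≡3; β=3, v≡2 (mod 7); (3|7)=-1, (2|7)=+1; sign (−1)^1·-1^3·+1^3 = +1.
(a,b)_3: α=4, u≡2; β=0, v≡2 (mod 3); (2|3)=-1, (2|3)=-1; sign (−1)^0·-1^0·-1^4 = +1.
(a,b)_∞: sgn(-7)=−, sgn(455)=+, so +1.
(a,b)_5: α=2, u≡2; β=1, v≡4 (mod 5); (2|5)=-1, (4|5)=+1; sign (−1)^0·-1^1·+1^2 = -1.
(a,b)_2: α=10, β=0; u≡1, v≡7 (mod 8); ε(u)ε(v)=0·1, αω(v)=10·0, βω(u)=0·0; sum ≡ 0  ⇒  +1.
(a,b)_13: α=2, u≡7; β=1, v≡12 (mod 13); (7|13)=-1, (12|13)=+1; sign (−1)^0·-1^1·+1^2 = -1.
|Ram(-7, 455)| = 2, even; anisotropic at {5, 13}.

[5, 13]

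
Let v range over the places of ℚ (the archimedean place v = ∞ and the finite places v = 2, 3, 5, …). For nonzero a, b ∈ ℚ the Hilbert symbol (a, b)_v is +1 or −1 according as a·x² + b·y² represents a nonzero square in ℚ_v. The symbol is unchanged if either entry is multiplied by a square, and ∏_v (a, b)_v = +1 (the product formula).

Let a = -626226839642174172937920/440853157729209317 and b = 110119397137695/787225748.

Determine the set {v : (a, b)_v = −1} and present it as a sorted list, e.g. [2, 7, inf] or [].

(a, b) ≡ (-5002935, 238235) mod (ℚ^×)²; places V = {2, 3, 5, 7, 11, 17, 19, 29, 31, 41, 47, 53, ∞}.
(a,b)_11: α=6, u≡7; β=2, v≡10 (mod 11); (7|11)=-1, (10|11)=-1; sign (−1)^0·-1^2·-1^6 = +1.
(a,b)_3: α=7, u≡1; β=6, v≡2 (mod 3); (1|3)=+1, (2|3)=-1; sign (−1)^0·+1^6·-1^7 = -1.
(a,b)_29: α=1, u≡4; β=1, v≡21 (mod 29); (4|29)=+1, (21|29)=-1; sign (−1)^0·+1^1·-1^1 = -1.
(a,b)_5: α=1, u≡3; β=1, v≡3 (mod 5); (3|5)=-1, (3|5)=-1; sign (−1)^0·-1^1·-1^1 = +1.
(a,b)_47: α=-4, u≡4; β=-2, v≡41 (mod 47); (4|47)=+1, (41|47)=-1; sign (−1)^0·+1^-2·-1^-4 = +1.
(a,b)_31: α=3, u≡20; β=3, v≡5 (mod 31); (20|31)=+1, (5|31)=+1; sign (−1)^1·+1^3·+1^3 = -1.
(a,b)_∞: sgn(-5002935)=−, sgn(238235)=+, so +1.
(a,b)_2: α=6, β=-2; u≡1, v≡3 (mod 8); ε(u)ε(v)=0·1, αω(v)=6·1, βω(u)=-2·0; sum ≡ 0  ⇒  +1.
(a,b)_53: α=-3, u≡39; β=-1, v≡25 (mod 53); (39|53)=-1, (25|53)=+1; sign (−1)^0·-1^-1·+1^-3 = -1.
(a,b)_7: α=1, u≡4; β=0, v≡1 (mod 7); (4|7)=+1, (1|7)=+1; sign (−1)^0·+1^0·+1^1 = +1.
(a,b)_41: α=-2, u≡1; β=-2, v≡20 (mod 41); (1|41)=+1, (20|41)=+1; sign (−1)^0·+1^-2·+1^-2 = +1.
(a,b)_17: α=4, u≡14; β=2, v≡14 (mod 17); (14|17)=-1, (14|17)=-1; sign (−1)^0·-1^2·-1^4 = +1.
(a,b)_19: α=-2, u≡3; β=0, v≡2 (mod 19); (3|19)=-1, (2|19)=-1; sign (−1)^0·-1^0·-1^-2 = +1.
Ram(-5002935, 238235) = {3, 29, 31, 53}; no ℚ_3-point on the conic.

[3, 29, 31, 53]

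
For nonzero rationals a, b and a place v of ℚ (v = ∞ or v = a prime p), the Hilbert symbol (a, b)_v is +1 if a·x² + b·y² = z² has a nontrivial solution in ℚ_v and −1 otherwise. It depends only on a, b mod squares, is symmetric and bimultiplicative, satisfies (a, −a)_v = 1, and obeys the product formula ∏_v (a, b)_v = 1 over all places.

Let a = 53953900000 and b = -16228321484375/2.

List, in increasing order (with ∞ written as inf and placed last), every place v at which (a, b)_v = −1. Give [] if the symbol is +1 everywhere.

[11, 13]

(a, b) ≡ (910, -286) mod (ℚ^×)²; places V = {2, 5, 7, 11, 13, ∞}.
(a,b)_2: α=5, β=-1; u≡7, v≡1 (mod 8); ε(u)ε(v)=1·0, αω(v)=5·0, βω(u)=-1·0; sum ≡ 0  ⇒  +1.
(a,b)_7: α=3, u≡4; β=4, v≡2 (mod 7); (4|7)=+1, (2|7)=+1; sign (−1)^0·+1^4·+1^3 = +1.
(a,b)_11: α=2, u≡7; β=3, v≡10 (mod 11); (7|11)=-1, (10|11)=-1; sign (−1)^0·-1^3·-1^2 = -1.
(a,b)_5: α=5, u≡3; β=8, v≡1 (mod 5); (3|5)=-1, (1|5)=+1; sign (−1)^0·-1^8·+1^5 = +1.
(a,b)_∞: sgn(910)=+, sgn(-286)=−, so +1.
(a,b)_13: α=1, u≡2; β=1, v≡10 (mod 13); (2|13)=-1, (10|13)=+1; sign (−1)^0·-1^1·+1^1 = -1.
Ram(910, -286) = {11, 13}; no ℚ_11-point on the conic.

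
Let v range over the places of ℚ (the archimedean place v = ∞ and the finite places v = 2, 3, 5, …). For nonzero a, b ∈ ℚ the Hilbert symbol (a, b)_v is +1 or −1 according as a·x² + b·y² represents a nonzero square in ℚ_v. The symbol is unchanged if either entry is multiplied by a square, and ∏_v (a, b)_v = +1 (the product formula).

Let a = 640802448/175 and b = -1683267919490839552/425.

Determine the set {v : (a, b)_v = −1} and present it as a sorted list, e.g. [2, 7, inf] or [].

[2, 7, 13, 31]

Mod squares: a ≡ 257439, b ≡ -351509. Check v ∈ {∞, 2, 3, 5, 7, 11, 13, 17, 23, 29, 31, 41}.
v=13: a=13^1·(≡1), b=13^2·(≡2) mod 13; (1|13)=+1, (2|13)=-1; (−1)^{1·2·6}·(+1)^2·(-1)^1 = -1.
v=2: v_2(a)=4, v_2(b)=10; units ≡ 7, 3 (mod 8); ε·ε+αω+βω = 1·1+4·1+10·0 ≡ 1  ⇒  (a,b)_2 = -1.
v=5: a=5^-2·(≡4), b=5^-2·(≡4) mod 5; (4|5)=+1, (4|5)=+1; (−1)^{-2·-2·2}·(+1)^-2·(+1)^-2 = +1.
v=7: a=7^-1·(≡5), b=7^0·(≡5) mod 7; (5|7)=-1, (5|7)=-1; (−1)^{-1·0·3}·(-1)^0·(-1)^-1 = -1.
v=17: a=17^0·(≡9), b=17^-1·(≡14) mod 17; (9|17)=+1, (14|17)=-1; (−1)^{0·-1·8}·(+1)^-1·(-1)^0 = +1.
v=∞: 257439 > 0 and -351509 < 0  ⇒  (a,b)_∞ = +1.
v=31: a=31^0·(≡29), b=31^1·(≡8) mod 31; (29|31)=-1, (8|31)=+1; (−1)^{0·1·15}·(-1)^1·(+1)^0 = -1.
v=23: a=23^1·(≡21), b=23^5·(≡9) mod 23; (21|23)=-1, (9|23)=+1; (−1)^{1·5·11}·(-1)^5·(+1)^1 = +1.
v=41: a=41^1·(≡34), b=41^2·(≡1) mod 41; (34|41)=-1, (1|41)=+1; (−1)^{1·2·20}·(-1)^2·(+1)^1 = +1.
v=29: a=29^0·(≡4), b=29^1·(≡22) mod 29; (4|29)=+1, (22|29)=+1; (−1)^{0·1·14}·(+1)^1·(+1)^0 = +1.
v=11: a=11^2·(≡7), b=11^0·(≡6) mod 11; (7|11)=-1, (6|11)=-1; (−1)^{2·0·5}·(-1)^0·(-1)^2 = +1.
v=3: a=3^3·(≡1), b=3^0·(≡1) mod 3; (1|3)=+1, (1|3)=+1; (−1)^{3·0·1}·(+1)^0·(+1)^3 = +1.
(257439, -351509 / ℚ) ramifies at {2, 7, 13, 31}: a division algebra.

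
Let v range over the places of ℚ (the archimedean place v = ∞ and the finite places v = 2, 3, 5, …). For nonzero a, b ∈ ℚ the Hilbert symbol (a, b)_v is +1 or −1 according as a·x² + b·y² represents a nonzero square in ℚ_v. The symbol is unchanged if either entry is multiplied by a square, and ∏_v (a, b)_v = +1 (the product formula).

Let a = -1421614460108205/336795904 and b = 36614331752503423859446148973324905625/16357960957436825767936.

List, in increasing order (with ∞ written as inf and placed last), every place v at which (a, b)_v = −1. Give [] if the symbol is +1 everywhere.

[3, 17]

Mod squares: a ≡ -2805, b ≡ 561. Check v ∈ {∞, 2, 3, 5, 7, 11, 13, 17, 31, 37, 47}.
v=∞: -2805 < 0 and 561 > 0  ⇒  (a,b)_∞ = +1.
v=2: v_2(a)=-8, v_2(b)=-12; units ≡ 3, 1 (mod 8); ε·ε+αω+βω = 1·0+-8·0+-12·1 ≡ 0  ⇒  (a,b)_2 = +1.
v=5: a=5^1·(≡1), b=5^4·(≡4) mod 5; (1|5)=+1, (4|5)=+1; (−1)^{1·4·2}·(+1)^4·(+1)^1 = +1.
v=3: a=3^9·(≡1), b=3^19·(≡1) mod 3; (1|3)=+1, (1|3)=+1; (−1)^{9·19·1}·(+1)^19·(+1)^9 = -1.
v=31: a=31^-2·(≡2), b=31^-6·(≡27) mod 31; (2|31)=+1, (27|31)=-1; (−1)^{-2·-6·15}·(+1)^-6·(-1)^-2 = +1.
v=13: a=13^0·(≡9), b=13^2·(≡8) mod 13; (9|13)=+1, (8|13)=-1; (−1)^{0·2·6}·(+1)^2·(-1)^0 = +1.
v=11: a=11^3·(≡1), b=11^7·(≡6) mod 11; (1|11)=+1, (6|11)=-1; (−1)^{3·7·5}·(+1)^7·(-1)^3 = +1.
v=37: a=37^-2·(≡26), b=37^-4·(≡13) mod 37; (26|37)=+1, (13|37)=-1; (−1)^{-2·-4·18}·(+1)^-4·(-1)^-2 = +1.
v=47: a=47^2·(≡30), b=47^6·(≡23) mod 47; (30|47)=-1, (23|47)=-1; (−1)^{2·6·23}·(-1)^6·(-1)^2 = +1.
v=7: a=7^0·(≡2), b=7^-4·(≡4) mod 7; (2|7)=+1, (4|7)=+1; (−1)^{0·-4·3}·(+1)^-4·(+1)^0 = +1.
v=17: a=17^3·(≡6), b=17^5·(≡8) mod 17; (6|17)=-1, (8|17)=+1; (−1)^{3·5·8}·(-1)^5·(+1)^3 = -1.
|Ram(-2805, 561)| = 2, even; anisotropic at {3, 17}.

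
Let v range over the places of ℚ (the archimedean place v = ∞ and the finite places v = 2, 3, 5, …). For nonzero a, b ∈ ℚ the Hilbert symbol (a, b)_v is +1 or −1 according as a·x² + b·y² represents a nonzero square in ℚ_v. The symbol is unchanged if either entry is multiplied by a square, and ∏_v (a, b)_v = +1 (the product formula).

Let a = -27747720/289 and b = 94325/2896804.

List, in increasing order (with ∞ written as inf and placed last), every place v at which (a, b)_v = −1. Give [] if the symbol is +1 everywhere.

Mod squares: a ≡ -130, b ≡ 77. Check v ∈ {∞, 2, 3, 5, 7, 11, 13, 17, 23, 37}.
v=∞: -130 < 0 and 77 > 0  ⇒  (a,b)_∞ = +1.
v=23: a=23^0·(≡6), b=23^-2·(≡1) mod 23; (6|23)=+1, (1|23)=+1; (−1)^{0·-2·11}·(+1)^-2·(+1)^0 = +1.
v=5: a=5^1·(≡4), b=5^2·(≡2) mod 5; (4|5)=+1, (2|5)=-1; (−1)^{1·2·2}·(+1)^2·(-1)^1 = -1.
v=7: a=7^2·(≡3), b=7^3·(≡2) mod 7; (3|7)=-1, (2|7)=+1; (−1)^{2·3·3}·(-1)^3·(+1)^2 = -1.
v=13: a=13^1·(≡10), b=13^0·(≡10) mod 13; (10|13)=+1, (10|13)=+1; (−1)^{1·0·6}·(+1)^0·(+1)^1 = +1.
v=2: v_2(a)=3, v_2(b)=-2; units ≡ 7, 5 (mod 8); ε·ε+αω+βω = 1·0+3·1+-2·0 ≡ 1  ⇒  (a,b)_2 = -1.
v=11: a=11^2·(≡10), b=11^1·(≡8) mod 11; (10|11)=-1, (8|11)=-1; (−1)^{2·1·5}·(-1)^1·(-1)^2 = -1.
v=3: a=3^2·(≡2), b=3^0·(≡2) mod 3; (2|3)=-1, (2|3)=-1; (−1)^{2·0·1}·(-1)^0·(-1)^2 = +1.
v=17: a=17^-2·(≡3), b=17^0·(≡15) mod 17; (3|17)=-1, (15|17)=+1; (−1)^{-2·0·8}·(-1)^0·(+1)^-2 = +1.
v=37: a=37^0·(≡2), b=37^-2·(≡7) mod 37; (2|37)=-1, (7|37)=+1; (−1)^{0·-2·18}·(-1)^-2·(+1)^0 = +1.
|Ram(-130, 77)| = 4, even; anisotropic at {2, 5, 7, 11}.

[2, 5, 7, 11]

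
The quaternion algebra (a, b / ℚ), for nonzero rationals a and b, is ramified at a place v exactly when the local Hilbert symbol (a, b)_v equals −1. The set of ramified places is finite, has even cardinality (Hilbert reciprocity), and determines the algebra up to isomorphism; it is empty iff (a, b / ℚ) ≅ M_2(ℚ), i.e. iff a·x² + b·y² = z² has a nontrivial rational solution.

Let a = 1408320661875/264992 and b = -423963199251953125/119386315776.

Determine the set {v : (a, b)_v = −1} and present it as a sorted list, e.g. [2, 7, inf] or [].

Mod squares: a ≡ 102, b ≡ -3315. Check v ∈ {∞, 2, 3, 5, 7, 13, 17, 19, 23}.
v=∞: 102 > 0 and -3315 < 0  ⇒  (a,b)_∞ = +1.
v=13: a=13^-2·(≡11), b=13^-3·(≡8) mod 13; (11|13)=-1, (8|13)=-1; (−1)^{-2·-3·6}·(-1)^-3·(-1)^-2 = -1.
v=2: v_2(a)=-5, v_2(b)=-10; units ≡ 3, 5 (mod 8); ε·ε+αω+βω = 1·0+-5·1+-10·1 ≡ 1  ⇒  (a,b)_2 = -1.
v=23: a=23^2·(≡5), b=23^2·(≡22) mod 23; (5|23)=-1, (22|23)=-1; (−1)^{2·2·11}·(-1)^2·(-1)^2 = +1.
v=19: a=19^0·(≡6), b=19^-2·(≡12) mod 19; (6|19)=+1, (12|19)=-1; (−1)^{0·-2·9}·(+1)^-2·(-1)^0 = +1.
v=5: a=5^4·(≡2), b=5^9·(≡3) mod 5; (2|5)=-1, (3|5)=-1; (−1)^{4·9·2}·(-1)^9·(-1)^4 = -1.
v=7: a=7^-2·(≡2), b=7^-2·(≡3) mod 7; (2|7)=+1, (3|7)=-1; (−1)^{-2·-2·3}·(+1)^-2·(-1)^-2 = +1.
v=3: a=3^1·(≡1), b=3^-1·(≡2) mod 3; (1|3)=+1, (2|3)=-1; (−1)^{1·-1·1}·(+1)^-1·(-1)^1 = +1.
v=17: a=17^5·(≡6), b=17^7·(≡16) mod 17; (6|17)=-1, (16|17)=+1; (−1)^{5·7·8}·(-1)^7·(+1)^5 = -1.
Ram(102, -3315) = {2, 5, 13, 17}; no ℚ_2-point on the conic.

[2, 5, 13, 17]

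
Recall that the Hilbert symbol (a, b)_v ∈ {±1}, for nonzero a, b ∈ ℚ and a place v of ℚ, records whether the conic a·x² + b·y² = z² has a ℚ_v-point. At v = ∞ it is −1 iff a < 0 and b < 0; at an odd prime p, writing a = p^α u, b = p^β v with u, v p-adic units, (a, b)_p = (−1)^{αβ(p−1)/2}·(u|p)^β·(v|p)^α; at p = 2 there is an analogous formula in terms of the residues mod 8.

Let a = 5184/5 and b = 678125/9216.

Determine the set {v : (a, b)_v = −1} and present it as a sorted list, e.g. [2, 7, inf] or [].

[5, 7]

Mod squares: a ≡ 5, b ≡ 1085. Check v ∈ {∞, 2, 3, 5, 7, 31}.
v=∞: 5 > 0 and 1085 > 0  ⇒  (a,b)_∞ = +1.
v=31: a=31^0·(≡20), b=31^1·(≡16) mod 31; (20|31)=+1, (16|31)=+1; (−1)^{0·1·15}·(+1)^1·(+1)^0 = +1.
v=3: a=3^4·(≡2), b=3^-2·(≡2) mod 3; (2|3)=-1, (2|3)=-1; (−1)^{4·-2·1}·(-1)^-2·(-1)^4 = +1.
v=5: a=5^-1·(≡4), b=5^5·(≡2) mod 5; (4|5)=+1, (2|5)=-1; (−1)^{-1·5·2}·(+1)^5·(-1)^-1 = -1.
v=7: a=7^0·(≡5), b=7^1·(≡4) mod 7; (5|7)=-1, (4|7)=+1; (−1)^{0·1·3}·(-1)^1·(+1)^0 = -1.
v=2: v_2(a)=6, v_2(b)=-10; units ≡ 5, 5 (mod 8); ε·ε+αω+βω = 0·0+6·1+-10·1 ≡ 0  ⇒  (a,b)_2 = +1.
Ram(5, 1085) = {5, 7}; no ℚ_5-point on the conic.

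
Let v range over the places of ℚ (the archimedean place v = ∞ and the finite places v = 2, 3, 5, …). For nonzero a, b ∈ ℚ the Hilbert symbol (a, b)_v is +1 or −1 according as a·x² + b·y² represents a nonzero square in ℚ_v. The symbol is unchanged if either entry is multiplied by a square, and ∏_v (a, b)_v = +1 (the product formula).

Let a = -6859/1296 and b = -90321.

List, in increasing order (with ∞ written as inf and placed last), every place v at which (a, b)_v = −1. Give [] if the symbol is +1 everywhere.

Mod squares: a ≡ -19, b ≡ -90321. Check v ∈ {∞, 2, 3, 7, 11, 17, 19, 23}.
v=19: a=19^3·(≡14), b=19^0·(≡5) mod 19; (14|19)=-1, (5|19)=+1; (−1)^{3·0·9}·(-1)^0·(+1)^3 = +1.
v=2: v_2(a)=-4, v_2(b)=0; units ≡ 5, 7 (mod 8); ε·ε+αω+βω = 0·1+-4·0+0·1 ≡ 0  ⇒  (a,b)_2 = +1.
v=3: a=3^-4·(≡2), b=3^1·(≡1) mod 3; (2|3)=-1, (1|3)=+1; (−1)^{-4·1·1}·(-1)^1·(+1)^-4 = -1.
v=23: a=23^0·(≡8), b=23^1·(≡6) mod 23; (8|23)=+1, (6|23)=+1; (−1)^{0·1·11}·(+1)^1·(+1)^0 = +1.
v=7: a=7^0·(≡1), b=7^1·(≡5) mod 7; (1|7)=+1, (5|7)=-1; (−1)^{0·1·3}·(+1)^1·(-1)^0 = +1.
v=17: a=17^0·(≡15), b=17^1·(≡8) mod 17; (15|17)=+1, (8|17)=+1; (−1)^{0·1·8}·(+1)^1·(+1)^0 = +1.
v=11: a=11^0·(≡3), b=11^1·(≡6) mod 11; (3|11)=+1, (6|11)=-1; (−1)^{0·1·5}·(+1)^1·(-1)^0 = +1.
v=∞: -19 < 0 and -90321 < 0  ⇒  (a,b)_∞ = -1.
|Ram(-19, -90321)| = 2, even; anisotropic at {3, ∞}.

[3, inf]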